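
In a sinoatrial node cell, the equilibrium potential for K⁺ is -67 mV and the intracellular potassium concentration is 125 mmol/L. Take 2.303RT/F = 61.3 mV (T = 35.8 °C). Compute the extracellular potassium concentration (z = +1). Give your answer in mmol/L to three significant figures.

10.1 mmol/L

Nernst: E = (61.3/1) · log₁₀([out]/[in]), so log₁₀([out]/[in]) = -67.0 × 1 / 61.3 = -1.0930.
[out]/[in] = 10^(-1.0930) = 0.08073.
[out] = 0.08073 × 125 = 10.09 mmol/L.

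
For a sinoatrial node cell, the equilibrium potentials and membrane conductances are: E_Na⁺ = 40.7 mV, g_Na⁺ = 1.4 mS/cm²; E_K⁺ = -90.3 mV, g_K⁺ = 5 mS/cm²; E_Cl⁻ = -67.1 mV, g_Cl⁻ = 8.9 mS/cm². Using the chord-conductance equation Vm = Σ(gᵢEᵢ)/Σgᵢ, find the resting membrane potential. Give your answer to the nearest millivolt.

-65 mV

Σ gᵢEᵢ = 1.4·(40.7) + 5·(-90.3) + 8.9·(-67.1) = -991.71
Σ gᵢ = 1.4 + 5 + 8.9 = 15.3
Vm = -991.71 / 15.3 = -64.82 mV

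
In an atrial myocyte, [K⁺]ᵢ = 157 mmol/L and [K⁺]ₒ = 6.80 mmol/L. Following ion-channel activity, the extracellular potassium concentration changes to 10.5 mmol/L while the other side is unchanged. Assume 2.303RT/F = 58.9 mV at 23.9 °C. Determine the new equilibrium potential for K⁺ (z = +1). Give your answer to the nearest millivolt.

-69 mV

After the shift: [K⁺]_out = 10.5, [K⁺]_in = 157 mmol/L.
E_new = (58.9/1)·log₁₀(10.5/157) = 58.90 · (-1.1747) = -69.19 mV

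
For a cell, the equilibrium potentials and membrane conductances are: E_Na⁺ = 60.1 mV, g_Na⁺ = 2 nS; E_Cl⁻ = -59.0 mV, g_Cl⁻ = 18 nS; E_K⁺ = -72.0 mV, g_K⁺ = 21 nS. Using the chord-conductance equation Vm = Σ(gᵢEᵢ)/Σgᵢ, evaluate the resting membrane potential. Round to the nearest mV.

Σ gᵢEᵢ = 2·(60.1) + 18·(-59.0) + 21·(-72.0) = -2453.80
Σ gᵢ = 2 + 18 + 21 = 41
Vm = -2453.80 / 41 = -59.85 mV

-60 mV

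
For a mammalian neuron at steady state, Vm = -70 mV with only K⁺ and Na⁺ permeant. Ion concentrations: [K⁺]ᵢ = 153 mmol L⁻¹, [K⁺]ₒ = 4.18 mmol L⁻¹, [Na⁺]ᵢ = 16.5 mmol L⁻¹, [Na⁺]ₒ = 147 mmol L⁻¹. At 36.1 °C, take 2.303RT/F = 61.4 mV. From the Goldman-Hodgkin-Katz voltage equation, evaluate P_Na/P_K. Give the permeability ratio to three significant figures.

Let α = P_Na/P_K. GHK: Vm = 61.4·log₁₀[(Kₒ + α·Naₒ)/(Kᵢ + α·Naᵢ)].
10^(Vm/61.4) = 10^(-70.0/61.4) = 0.072433
So 0.072433·(Kᵢ + α·Naᵢ) = Kₒ + α·Naₒ → α = (0.072433·153.0 − 4.18) / (147.0 − 0.072433·16.5)
α = (11.08 − 4.18) / (147.0 − 1.195) = 6.902/145.8 = 0.04734

0.0473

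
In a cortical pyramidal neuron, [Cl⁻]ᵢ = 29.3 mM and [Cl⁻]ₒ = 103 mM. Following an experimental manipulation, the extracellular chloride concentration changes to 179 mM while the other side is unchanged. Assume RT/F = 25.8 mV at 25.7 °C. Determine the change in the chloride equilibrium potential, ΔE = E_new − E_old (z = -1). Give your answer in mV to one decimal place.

E_old = (25.8/-1)·ln(103/29.3) = -32.43 mV
E_new = (25.8/-1)·ln(179/29.3) = -46.69 mV
ΔE = -46.69 − (-32.43) = -14.26 mV

-14.3 mV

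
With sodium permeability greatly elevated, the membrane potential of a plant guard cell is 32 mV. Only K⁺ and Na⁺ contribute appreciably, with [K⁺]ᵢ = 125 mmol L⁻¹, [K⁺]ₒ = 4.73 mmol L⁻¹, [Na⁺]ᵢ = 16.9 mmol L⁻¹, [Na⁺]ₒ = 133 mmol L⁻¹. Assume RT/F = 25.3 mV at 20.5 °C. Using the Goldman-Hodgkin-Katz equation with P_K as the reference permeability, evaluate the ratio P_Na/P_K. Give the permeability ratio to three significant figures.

Let α = P_Na/P_K. GHK: Vm = 25.3·ln[(Kₒ + α·Naₒ)/(Kᵢ + α·Naᵢ)].
e^(Vm/25.3) = e^(32.0/25.3) = 3.5425
So 3.5425·(Kᵢ + α·Naᵢ) = Kₒ + α·Naₒ → α = (3.5425·125.0 − 4.73) / (133.0 − 3.5425·16.9)
α = (442.8 − 4.73) / (133.0 − 59.87) = 438.1/73.13 = 5.99

5.99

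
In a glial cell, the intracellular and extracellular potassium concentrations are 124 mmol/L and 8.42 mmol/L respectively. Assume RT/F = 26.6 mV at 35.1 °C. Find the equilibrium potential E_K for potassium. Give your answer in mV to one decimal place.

-71.5 mV

E = (26.6/z) · ln([K⁺]_out/[K⁺]_in) with z = +1.
= (26.6/1) · ln(8.42/124) = 26.60 · ln(0.0679)
= 26.60 · (-2.6897) = -71.55 mV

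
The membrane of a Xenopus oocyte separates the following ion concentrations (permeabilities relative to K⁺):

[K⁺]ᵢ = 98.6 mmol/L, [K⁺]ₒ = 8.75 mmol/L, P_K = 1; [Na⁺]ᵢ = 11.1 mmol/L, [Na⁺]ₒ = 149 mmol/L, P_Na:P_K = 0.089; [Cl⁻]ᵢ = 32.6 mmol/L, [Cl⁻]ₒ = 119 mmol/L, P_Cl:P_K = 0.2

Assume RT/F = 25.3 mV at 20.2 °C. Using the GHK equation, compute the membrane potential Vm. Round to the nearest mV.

Vm = 25.3 · ln[(Σ P·[cation]ₒ + Σ P·[anion]ᵢ) / (Σ P·[cation]ᵢ + Σ P·[anion]ₒ)]
Numerator = 1×8.75 + 0.089×149 + 0.2×32.6 = 28.53
Denominator = 1×98.6 + 0.089×11.1 + 0.2×119 = 123.4
Vm = 25.3 · ln(0.23123) = 25.3 × (-1.4643) = -37.05 mV

-37 mV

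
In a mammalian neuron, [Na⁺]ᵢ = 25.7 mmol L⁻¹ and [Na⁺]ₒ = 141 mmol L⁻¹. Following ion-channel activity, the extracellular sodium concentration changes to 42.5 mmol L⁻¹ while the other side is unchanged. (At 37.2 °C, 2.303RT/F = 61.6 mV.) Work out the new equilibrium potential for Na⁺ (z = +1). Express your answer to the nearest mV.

13 mV

After the shift: [Na⁺]_out = 42.5, [Na⁺]_in = 25.7 mmol L⁻¹.
E_new = (61.6/1)·log₁₀(42.5/25.7) = 61.60 · (0.2185) = 13.46 mV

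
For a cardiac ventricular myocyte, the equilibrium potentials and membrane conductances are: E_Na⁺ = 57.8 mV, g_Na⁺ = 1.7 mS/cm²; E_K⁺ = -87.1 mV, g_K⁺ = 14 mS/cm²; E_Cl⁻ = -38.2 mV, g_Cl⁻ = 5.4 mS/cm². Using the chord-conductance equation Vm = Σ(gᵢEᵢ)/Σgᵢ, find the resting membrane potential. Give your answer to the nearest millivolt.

-63 mV

Σ gᵢEᵢ = 1.7·(57.8) + 14·(-87.1) + 5.4·(-38.2) = -1327.42
Σ gᵢ = 1.7 + 14 + 5.4 = 21.1
Vm = -1327.42 / 21.1 = -62.91 mV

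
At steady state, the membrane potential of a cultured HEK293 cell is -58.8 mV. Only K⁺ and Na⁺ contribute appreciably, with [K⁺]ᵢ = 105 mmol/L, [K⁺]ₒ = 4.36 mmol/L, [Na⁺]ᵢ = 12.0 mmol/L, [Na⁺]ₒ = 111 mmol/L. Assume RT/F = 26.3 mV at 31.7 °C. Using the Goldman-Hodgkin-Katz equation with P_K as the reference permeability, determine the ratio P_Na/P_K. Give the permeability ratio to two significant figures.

Let α = P_Na/P_K. GHK: Vm = 26.3·ln[(Kₒ + α·Naₒ)/(Kᵢ + α·Naᵢ)].
e^(Vm/26.3) = e^(-58.8/26.3) = 0.10691
So 0.10691·(Kᵢ + α·Naᵢ) = Kₒ + α·Naₒ → α = (0.10691·105.0 − 4.36) / (111.0 − 0.10691·12.0)
α = (11.23 − 4.36) / (111.0 − 1.283) = 6.866/109.7 = 0.06258

0.063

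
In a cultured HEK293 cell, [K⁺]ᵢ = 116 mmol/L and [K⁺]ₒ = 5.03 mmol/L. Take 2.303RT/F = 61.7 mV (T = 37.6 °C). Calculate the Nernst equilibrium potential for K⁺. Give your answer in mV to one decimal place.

E = (61.7/z) · log₁₀([K⁺]_out/[K⁺]_in) with z = +1.
= (61.7/1) · log₁₀(5.03/116) = 61.70 · log₁₀(0.04336)
= 61.70 · (-1.3629) = -84.09 mV

-84.1 mV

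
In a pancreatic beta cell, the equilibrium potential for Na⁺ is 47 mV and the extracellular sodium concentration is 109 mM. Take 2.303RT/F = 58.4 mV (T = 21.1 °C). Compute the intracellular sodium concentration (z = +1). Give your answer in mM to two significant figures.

17 mM

Nernst: E = (58.4/1) · log₁₀([out]/[in]), so log₁₀([out]/[in]) = 47.0 × 1 / 58.4 = 0.8048.
[out]/[in] = 10^(0.8048) = 6.38.
[in] = 109 / 6.38 = 17.09 mM.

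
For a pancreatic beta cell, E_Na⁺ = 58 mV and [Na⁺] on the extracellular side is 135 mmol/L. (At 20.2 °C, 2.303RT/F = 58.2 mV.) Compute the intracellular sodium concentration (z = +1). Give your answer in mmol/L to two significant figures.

Nernst: E = (58.2/1) · log₁₀([out]/[in]), so log₁₀([out]/[in]) = 58.0 × 1 / 58.2 = 0.9966.
[out]/[in] = 10^(0.9966) = 9.921.
[in] = 135 / 9.921 = 13.61 mmol/L.

14 mmol/L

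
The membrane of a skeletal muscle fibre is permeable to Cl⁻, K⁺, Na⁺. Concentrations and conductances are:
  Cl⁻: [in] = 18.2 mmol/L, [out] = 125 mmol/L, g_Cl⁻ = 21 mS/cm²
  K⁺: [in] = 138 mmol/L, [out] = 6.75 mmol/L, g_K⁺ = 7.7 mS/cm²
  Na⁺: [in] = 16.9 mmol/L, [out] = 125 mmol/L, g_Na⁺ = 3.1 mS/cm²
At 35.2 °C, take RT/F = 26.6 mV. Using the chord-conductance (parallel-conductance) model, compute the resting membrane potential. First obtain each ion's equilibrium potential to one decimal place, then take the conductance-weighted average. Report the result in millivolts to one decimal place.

-48.1 mV

E_Cl⁻ = (26.6/-1)·ln(125/18.2) = -51.3 mV
E_K⁺ = (26.6/1)·ln(6.75/138) = -80.3 mV
E_Na⁺ = (26.6/1)·ln(125/16.9) = 53.2 mV
Vm = (Σ gᵢEᵢ)/(Σ gᵢ) = (21·-51.3 + 7.7·-80.3 + 3.1·53.2) / (21 + 7.7 + 3.1)
= -1530.69 / 31.8 = -48.13 mV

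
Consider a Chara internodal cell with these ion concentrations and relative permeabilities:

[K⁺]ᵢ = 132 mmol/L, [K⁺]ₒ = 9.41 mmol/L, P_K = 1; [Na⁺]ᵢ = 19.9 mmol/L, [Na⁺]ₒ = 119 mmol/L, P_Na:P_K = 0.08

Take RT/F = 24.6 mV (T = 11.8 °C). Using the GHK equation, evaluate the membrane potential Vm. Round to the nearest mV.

Vm = 24.6 · ln[(Σ P·[cation]ₒ + Σ P·[anion]ᵢ) / (Σ P·[cation]ᵢ + Σ P·[anion]ₒ)]
Numerator = 1×9.41 + 0.08×119 = 18.93
Denominator = 1×132 + 0.08×19.9 = 133.6
Vm = 24.6 · ln(0.1417) = 24.6 × (-1.9540) = -48.07 mV

-48 mV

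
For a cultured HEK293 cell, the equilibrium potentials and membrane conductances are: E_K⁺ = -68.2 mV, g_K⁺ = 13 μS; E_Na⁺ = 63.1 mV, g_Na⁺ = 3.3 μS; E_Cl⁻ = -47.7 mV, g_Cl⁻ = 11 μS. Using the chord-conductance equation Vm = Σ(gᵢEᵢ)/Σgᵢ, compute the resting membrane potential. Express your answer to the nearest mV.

Σ gᵢEᵢ = 13·(-68.2) + 3.3·(63.1) + 11·(-47.7) = -1203.07
Σ gᵢ = 13 + 3.3 + 11 = 27.3
Vm = -1203.07 / 27.3 = -44.07 mV

-44 mV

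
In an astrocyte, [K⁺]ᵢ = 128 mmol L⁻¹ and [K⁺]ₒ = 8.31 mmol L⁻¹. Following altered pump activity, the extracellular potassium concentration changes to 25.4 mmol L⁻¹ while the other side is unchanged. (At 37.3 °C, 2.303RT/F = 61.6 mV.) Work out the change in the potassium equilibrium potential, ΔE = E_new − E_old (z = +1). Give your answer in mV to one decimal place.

E_old = (61.6/1)·log₁₀(8.31/128) = -73.16 mV
E_new = (61.6/1)·log₁₀(25.4/128) = -43.27 mV
ΔE = -43.27 − (-73.16) = 29.89 mV

29.9 mV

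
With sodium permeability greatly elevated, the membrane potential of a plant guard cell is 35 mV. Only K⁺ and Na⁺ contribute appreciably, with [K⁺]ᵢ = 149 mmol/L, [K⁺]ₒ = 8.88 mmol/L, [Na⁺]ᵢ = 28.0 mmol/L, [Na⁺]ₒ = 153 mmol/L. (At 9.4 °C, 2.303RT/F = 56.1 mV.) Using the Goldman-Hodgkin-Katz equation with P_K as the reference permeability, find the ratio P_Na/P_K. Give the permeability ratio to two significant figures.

Let α = P_Na/P_K. GHK: Vm = 56.1·log₁₀[(Kₒ + α·Naₒ)/(Kᵢ + α·Naᵢ)].
10^(Vm/56.1) = 10^(35.0/56.1) = 4.2062
So 4.2062·(Kᵢ + α·Naᵢ) = Kₒ + α·Naₒ → α = (4.2062·149.0 − 8.88) / (153.0 − 4.2062·28.0)
α = (626.7 − 8.88) / (153.0 − 117.8) = 617.8/35.23 = 17.54

18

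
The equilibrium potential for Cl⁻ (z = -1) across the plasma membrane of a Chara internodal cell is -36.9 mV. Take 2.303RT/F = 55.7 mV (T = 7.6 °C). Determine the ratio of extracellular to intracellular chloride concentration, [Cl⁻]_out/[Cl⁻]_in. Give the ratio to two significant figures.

4.6

log₁₀([out]/[in]) = E·z/(55.7) = -36.9 × -1 / 55.7 = 0.6625
[out]/[in] = 10^(0.6625) = 4.597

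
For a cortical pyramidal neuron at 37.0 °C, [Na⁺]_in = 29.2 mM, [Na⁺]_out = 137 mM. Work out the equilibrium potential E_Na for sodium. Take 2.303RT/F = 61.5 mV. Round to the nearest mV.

41 mV

E = (61.5/z) · log₁₀([Na⁺]_out/[Na⁺]_in) with z = +1.
= (61.5/1) · log₁₀(137/29.2) = 61.50 · log₁₀(4.692)
= 61.50 · (0.6713) = 41.29 mV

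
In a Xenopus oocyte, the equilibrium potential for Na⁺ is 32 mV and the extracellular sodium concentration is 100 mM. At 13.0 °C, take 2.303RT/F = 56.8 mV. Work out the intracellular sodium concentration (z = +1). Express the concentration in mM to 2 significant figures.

27 mM

Nernst: E = (56.8/1) · log₁₀([out]/[in]), so log₁₀([out]/[in]) = 32.0 × 1 / 56.8 = 0.5634.
[out]/[in] = 10^(0.5634) = 3.659.
[in] = 100 / 3.659 = 27.33 mM.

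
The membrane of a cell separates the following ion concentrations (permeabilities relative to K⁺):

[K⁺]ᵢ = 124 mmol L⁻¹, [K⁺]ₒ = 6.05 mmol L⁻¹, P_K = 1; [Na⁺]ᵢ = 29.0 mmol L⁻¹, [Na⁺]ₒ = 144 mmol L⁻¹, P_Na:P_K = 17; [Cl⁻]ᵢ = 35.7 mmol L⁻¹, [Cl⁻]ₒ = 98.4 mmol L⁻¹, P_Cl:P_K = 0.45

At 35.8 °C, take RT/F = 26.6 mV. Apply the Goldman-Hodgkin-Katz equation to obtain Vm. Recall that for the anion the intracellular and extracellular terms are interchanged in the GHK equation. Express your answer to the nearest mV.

Vm = 26.6 · ln[(Σ P·[cation]ₒ + Σ P·[anion]ᵢ) / (Σ P·[cation]ᵢ + Σ P·[anion]ₒ)]
Numerator = 1×6.05 + 17×144 + 0.45×35.7 = 2470
Denominator = 1×124 + 17×29.0 + 0.45×98.4 = 661.3
Vm = 26.6 · ln(3.7354) = 26.6 × (1.3178) = 35.05 mV

35 mV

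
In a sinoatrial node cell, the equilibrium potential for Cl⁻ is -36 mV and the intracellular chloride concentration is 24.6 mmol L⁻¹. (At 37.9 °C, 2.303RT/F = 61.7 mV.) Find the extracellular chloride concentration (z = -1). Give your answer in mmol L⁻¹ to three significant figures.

Nernst: E = (61.7/-1) · log₁₀([out]/[in]), so log₁₀([out]/[in]) = -36.0 × -1 / 61.7 = 0.5835.
[out]/[in] = 10^(0.5835) = 3.832.
[out] = 3.832 × 24.6 = 94.28 mmol L⁻¹.

94.3 mmol L⁻¹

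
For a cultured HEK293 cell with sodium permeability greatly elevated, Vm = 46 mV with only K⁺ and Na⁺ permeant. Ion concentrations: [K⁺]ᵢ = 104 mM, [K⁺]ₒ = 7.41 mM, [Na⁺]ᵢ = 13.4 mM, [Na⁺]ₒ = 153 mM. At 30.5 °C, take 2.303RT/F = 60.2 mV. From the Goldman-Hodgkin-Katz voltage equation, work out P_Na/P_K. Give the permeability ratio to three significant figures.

7.94

Let α = P_Na/P_K. GHK: Vm = 60.2·log₁₀[(Kₒ + α·Naₒ)/(Kᵢ + α·Naᵢ)].
10^(Vm/60.2) = 10^(46.0/60.2) = 5.8092
So 5.8092·(Kᵢ + α·Naᵢ) = Kₒ + α·Naₒ → α = (5.8092·104.0 − 7.41) / (153.0 − 5.8092·13.4)
α = (604.2 − 7.41) / (153.0 − 77.84) = 596.8/75.16 = 7.94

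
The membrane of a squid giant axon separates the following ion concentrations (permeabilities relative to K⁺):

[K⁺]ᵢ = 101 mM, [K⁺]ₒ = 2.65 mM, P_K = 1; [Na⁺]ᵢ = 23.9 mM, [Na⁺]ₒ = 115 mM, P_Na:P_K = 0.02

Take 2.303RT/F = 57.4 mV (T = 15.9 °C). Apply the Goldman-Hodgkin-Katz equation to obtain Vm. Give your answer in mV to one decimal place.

-75.3 mV

Vm = 57.4 · log₁₀[(Σ P·[cation]ₒ + Σ P·[anion]ᵢ) / (Σ P·[cation]ᵢ + Σ P·[anion]ₒ)]
Numerator = 1×2.65 + 0.02×115 = 4.95
Denominator = 1×101 + 0.02×23.9 = 101.5
Vm = 57.4 · log₁₀(0.048779) = 57.4 × (-1.3118) = -75.30 mV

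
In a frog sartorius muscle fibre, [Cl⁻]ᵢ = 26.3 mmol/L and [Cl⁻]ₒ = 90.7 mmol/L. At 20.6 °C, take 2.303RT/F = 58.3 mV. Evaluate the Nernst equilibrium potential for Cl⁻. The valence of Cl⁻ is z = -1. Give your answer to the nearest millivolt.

E = (58.3/z) · log₁₀([Cl⁻]_out/[Cl⁻]_in) with z = -1.
For an anion, dividing by z = -1 reverses the sign.
= (58.3/-1) · log₁₀(90.7/26.3) = -58.30 · log₁₀(3.449)
= -58.30 · (0.5377) = -31.35 mV

-31 mV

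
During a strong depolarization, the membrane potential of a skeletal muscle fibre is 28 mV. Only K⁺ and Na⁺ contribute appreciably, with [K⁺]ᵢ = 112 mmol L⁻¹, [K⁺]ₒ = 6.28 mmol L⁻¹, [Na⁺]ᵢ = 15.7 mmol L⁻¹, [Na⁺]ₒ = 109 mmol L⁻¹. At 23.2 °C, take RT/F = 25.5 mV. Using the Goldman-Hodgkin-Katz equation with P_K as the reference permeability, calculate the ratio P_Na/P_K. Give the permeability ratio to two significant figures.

5.3

Let α = P_Na/P_K. GHK: Vm = 25.5·ln[(Kₒ + α·Naₒ)/(Kᵢ + α·Naᵢ)].
e^(Vm/25.5) = e^(28.0/25.5) = 2.9983
So 2.9983·(Kᵢ + α·Naᵢ) = Kₒ + α·Naₒ → α = (2.9983·112.0 − 6.28) / (109.0 − 2.9983·15.7)
α = (335.8 − 6.28) / (109.0 − 47.07) = 329.5/61.93 = 5.321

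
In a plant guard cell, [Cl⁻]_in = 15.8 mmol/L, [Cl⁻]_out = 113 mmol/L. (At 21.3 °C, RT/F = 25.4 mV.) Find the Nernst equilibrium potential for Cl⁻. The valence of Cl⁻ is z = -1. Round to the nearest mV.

E = (25.4/z) · ln([Cl⁻]_out/[Cl⁻]_in) with z = -1.
For an anion, dividing by z = -1 reverses the sign.
= (25.4/-1) · ln(113/15.8) = -25.40 · ln(7.152)
= -25.40 · (1.9674) = -49.97 mV

-50 mV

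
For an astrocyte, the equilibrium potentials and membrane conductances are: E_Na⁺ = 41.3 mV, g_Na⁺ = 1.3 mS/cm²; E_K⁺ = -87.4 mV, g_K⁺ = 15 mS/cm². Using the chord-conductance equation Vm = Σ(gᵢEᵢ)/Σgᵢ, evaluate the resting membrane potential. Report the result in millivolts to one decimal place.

Σ gᵢEᵢ = 1.3·(41.3) + 15·(-87.4) = -1257.31
Σ gᵢ = 1.3 + 15 = 16.3
Vm = -1257.31 / 16.3 = -77.14 mV

-77.1 mV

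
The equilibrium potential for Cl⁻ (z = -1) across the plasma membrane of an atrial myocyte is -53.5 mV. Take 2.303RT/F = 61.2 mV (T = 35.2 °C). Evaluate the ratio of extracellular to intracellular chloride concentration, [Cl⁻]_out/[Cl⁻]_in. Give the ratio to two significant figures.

log₁₀([out]/[in]) = E·z/(61.2) = -53.5 × -1 / 61.2 = 0.8742
[out]/[in] = 10^(0.8742) = 7.485

7.5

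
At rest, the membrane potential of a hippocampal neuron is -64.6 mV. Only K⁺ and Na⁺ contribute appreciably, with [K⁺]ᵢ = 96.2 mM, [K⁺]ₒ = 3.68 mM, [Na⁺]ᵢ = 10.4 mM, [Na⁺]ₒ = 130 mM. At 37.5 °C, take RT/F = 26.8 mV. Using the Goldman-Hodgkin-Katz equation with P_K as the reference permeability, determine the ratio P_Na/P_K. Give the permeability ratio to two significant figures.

Let α = P_Na/P_K. GHK: Vm = 26.8·ln[(Kₒ + α·Naₒ)/(Kᵢ + α·Naᵢ)].
e^(Vm/26.8) = e^(-64.6/26.8) = 0.089775
So 0.089775·(Kᵢ + α·Naᵢ) = Kₒ + α·Naₒ → α = (0.089775·96.2 − 3.68) / (130.0 − 0.089775·10.4)
α = (8.636 − 3.68) / (130.0 − 0.9337) = 4.956/129.1 = 0.0384

0.038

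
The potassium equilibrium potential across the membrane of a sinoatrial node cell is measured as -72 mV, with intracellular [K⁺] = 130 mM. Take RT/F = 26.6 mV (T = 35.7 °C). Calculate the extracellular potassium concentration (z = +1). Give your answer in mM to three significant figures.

Nernst: E = (26.6/1) · ln([out]/[in]), so ln([out]/[in]) = -72.0 × 1 / 26.6 = -2.7068.
[out]/[in] = e^(-2.7068) = 0.06675.
[out] = 0.06675 × 130 = 8.678 mM.

8.68 mM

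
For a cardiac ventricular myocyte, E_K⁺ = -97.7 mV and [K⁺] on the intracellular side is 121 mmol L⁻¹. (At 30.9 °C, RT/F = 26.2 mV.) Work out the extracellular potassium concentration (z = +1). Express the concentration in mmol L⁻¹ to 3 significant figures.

Nernst: E = (26.2/1) · ln([out]/[in]), so ln([out]/[in]) = -97.7 × 1 / 26.2 = -3.7290.
[out]/[in] = e^(-3.7290) = 0.02402.
[out] = 0.02402 × 121 = 2.906 mmol L⁻¹.

2.91 mmol L⁻¹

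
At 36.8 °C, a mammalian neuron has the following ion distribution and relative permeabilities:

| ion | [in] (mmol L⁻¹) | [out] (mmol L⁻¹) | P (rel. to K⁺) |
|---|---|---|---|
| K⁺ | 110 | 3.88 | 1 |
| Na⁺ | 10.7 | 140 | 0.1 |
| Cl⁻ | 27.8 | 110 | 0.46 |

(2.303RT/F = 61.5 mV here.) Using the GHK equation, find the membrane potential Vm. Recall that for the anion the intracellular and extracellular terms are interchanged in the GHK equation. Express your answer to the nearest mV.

-44 mV

Vm = 61.5 · log₁₀[(Σ P·[cation]ₒ + Σ P·[anion]ᵢ) / (Σ P·[cation]ᵢ + Σ P·[anion]ₒ)]
Numerator = 1×3.88 + 0.1×140 + 0.46×27.8 = 30.67
Denominator = 1×110 + 0.1×10.7 + 0.46×110 = 161.7
Vm = 61.5 · log₁₀(0.1897) = 61.5 × (-0.7219) = -44.40 mV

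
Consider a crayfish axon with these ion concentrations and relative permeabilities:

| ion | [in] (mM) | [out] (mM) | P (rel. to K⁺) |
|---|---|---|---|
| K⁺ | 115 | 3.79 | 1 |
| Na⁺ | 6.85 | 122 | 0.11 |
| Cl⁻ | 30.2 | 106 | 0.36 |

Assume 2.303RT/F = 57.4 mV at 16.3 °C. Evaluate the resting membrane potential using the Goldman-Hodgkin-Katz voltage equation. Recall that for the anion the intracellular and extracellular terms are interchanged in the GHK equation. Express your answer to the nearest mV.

Vm = 57.4 · log₁₀[(Σ P·[cation]ₒ + Σ P·[anion]ᵢ) / (Σ P·[cation]ᵢ + Σ P·[anion]ₒ)]
Numerator = 1×3.79 + 0.11×122 + 0.36×30.2 = 28.08
Denominator = 1×115 + 0.11×6.85 + 0.36×106 = 153.9
Vm = 57.4 · log₁₀(0.18245) = 57.4 × (-0.7388) = -42.41 mV

-42 mV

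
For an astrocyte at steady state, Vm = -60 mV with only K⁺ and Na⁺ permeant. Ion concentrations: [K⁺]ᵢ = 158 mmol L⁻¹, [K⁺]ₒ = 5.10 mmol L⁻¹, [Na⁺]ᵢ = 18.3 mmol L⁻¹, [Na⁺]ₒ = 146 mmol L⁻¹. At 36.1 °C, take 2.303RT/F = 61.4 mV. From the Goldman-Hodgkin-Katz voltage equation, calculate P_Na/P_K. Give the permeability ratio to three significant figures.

Let α = P_Na/P_K. GHK: Vm = 61.4·log₁₀[(Kₒ + α·Naₒ)/(Kᵢ + α·Naᵢ)].
10^(Vm/61.4) = 10^(-60.0/61.4) = 0.10539
So 0.10539·(Kᵢ + α·Naᵢ) = Kₒ + α·Naₒ → α = (0.10539·158.0 − 5.1) / (146.0 − 0.10539·18.3)
α = (16.65 − 5.1) / (146.0 − 1.929) = 11.55/144.1 = 0.08018

0.0802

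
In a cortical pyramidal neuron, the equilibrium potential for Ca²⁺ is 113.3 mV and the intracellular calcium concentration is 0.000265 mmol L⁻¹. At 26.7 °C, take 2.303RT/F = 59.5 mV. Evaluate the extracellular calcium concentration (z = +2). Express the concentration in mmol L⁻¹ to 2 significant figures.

1.7 mmol L⁻¹

Nernst: E = (59.5/2) · log₁₀([out]/[in]), so log₁₀([out]/[in]) = 113.3 × 2 / 59.5 = 3.8084.
[out]/[in] = 10^(3.8084) = 6433.
[out] = 6433 × 0.000265 = 1.705 mmol L⁻¹.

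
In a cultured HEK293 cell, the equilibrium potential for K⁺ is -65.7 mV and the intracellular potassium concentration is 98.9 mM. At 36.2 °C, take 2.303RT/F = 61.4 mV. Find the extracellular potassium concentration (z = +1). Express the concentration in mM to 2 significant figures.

Nernst: E = (61.4/1) · log₁₀([out]/[in]), so log₁₀([out]/[in]) = -65.7 × 1 / 61.4 = -1.0700.
[out]/[in] = 10^(-1.0700) = 0.08511.
[out] = 0.08511 × 98.9 = 8.417 mM.

8.4 mM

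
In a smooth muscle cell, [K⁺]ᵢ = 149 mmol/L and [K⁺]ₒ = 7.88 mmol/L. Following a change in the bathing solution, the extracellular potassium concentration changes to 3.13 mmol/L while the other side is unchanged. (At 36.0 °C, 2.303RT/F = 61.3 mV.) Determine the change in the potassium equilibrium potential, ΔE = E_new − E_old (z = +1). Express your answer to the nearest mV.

E_old = (61.3/1)·log₁₀(7.88/149) = -78.26 mV
E_new = (61.3/1)·log₁₀(3.13/149) = -102.84 mV
ΔE = -102.84 − (-78.26) = -24.58 mV

-25 mV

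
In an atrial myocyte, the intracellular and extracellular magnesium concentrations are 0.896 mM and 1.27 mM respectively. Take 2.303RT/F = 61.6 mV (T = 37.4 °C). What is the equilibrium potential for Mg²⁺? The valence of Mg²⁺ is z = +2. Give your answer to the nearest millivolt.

5 mV

E = (61.6/z) · log₁₀([Mg²⁺]_out/[Mg²⁺]_in) with z = +2.
= (61.6/2) · log₁₀(1.27/0.896) = 30.80 · log₁₀(1.417)
= 30.80 · (0.1515) = 4.67 mV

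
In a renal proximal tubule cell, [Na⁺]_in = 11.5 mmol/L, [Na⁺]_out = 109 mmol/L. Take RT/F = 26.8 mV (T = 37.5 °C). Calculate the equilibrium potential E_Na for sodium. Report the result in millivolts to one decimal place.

E = (26.8/z) · ln([Na⁺]_out/[Na⁺]_in) with z = +1.
= (26.8/1) · ln(109/11.5) = 26.80 · ln(9.478)
= 26.80 · (2.2490) = 60.27 mV

60.3 mV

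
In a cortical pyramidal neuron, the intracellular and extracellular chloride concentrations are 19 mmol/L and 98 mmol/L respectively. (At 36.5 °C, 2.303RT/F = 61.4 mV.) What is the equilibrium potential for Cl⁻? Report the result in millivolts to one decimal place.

-43.7 mV

E = (61.4/z) · log₁₀([Cl⁻]_out/[Cl⁻]_in) with z = -1.
For an anion, dividing by z = -1 reverses the sign.
= (61.4/-1) · log₁₀(98/19) = -61.40 · log₁₀(5.158)
= -61.40 · (0.7125) = -43.75 mV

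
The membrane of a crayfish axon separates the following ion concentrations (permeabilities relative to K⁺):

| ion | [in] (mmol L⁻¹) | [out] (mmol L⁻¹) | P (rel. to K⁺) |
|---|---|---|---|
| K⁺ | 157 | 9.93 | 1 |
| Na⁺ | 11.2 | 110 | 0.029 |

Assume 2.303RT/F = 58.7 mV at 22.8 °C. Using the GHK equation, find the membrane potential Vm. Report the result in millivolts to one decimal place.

Vm = 58.7 · log₁₀[(Σ P·[cation]ₒ + Σ P·[anion]ᵢ) / (Σ P·[cation]ᵢ + Σ P·[anion]ₒ)]
Numerator = 1×9.93 + 0.029×110 = 13.12
Denominator = 1×157 + 0.029×11.2 = 157.3
Vm = 58.7 · log₁₀(0.083394) = 58.7 × (-1.0789) = -63.33 mV

-63.3 mV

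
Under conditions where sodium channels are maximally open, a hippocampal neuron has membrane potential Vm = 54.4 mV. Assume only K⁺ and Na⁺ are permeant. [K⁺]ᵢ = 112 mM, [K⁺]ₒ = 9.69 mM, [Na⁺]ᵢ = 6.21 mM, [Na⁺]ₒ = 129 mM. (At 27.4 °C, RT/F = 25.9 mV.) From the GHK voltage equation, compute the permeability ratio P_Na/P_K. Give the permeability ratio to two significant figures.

Let α = P_Na/P_K. GHK: Vm = 25.9·ln[(Kₒ + α·Naₒ)/(Kᵢ + α·Naᵢ)].
e^(Vm/25.9) = e^(54.4/25.9) = 8.1693
So 8.1693·(Kᵢ + α·Naᵢ) = Kₒ + α·Naₒ → α = (8.1693·112.0 − 9.69) / (129.0 − 8.1693·6.21)
α = (915 − 9.69) / (129.0 − 50.73) = 905.3/78.27 = 11.57

12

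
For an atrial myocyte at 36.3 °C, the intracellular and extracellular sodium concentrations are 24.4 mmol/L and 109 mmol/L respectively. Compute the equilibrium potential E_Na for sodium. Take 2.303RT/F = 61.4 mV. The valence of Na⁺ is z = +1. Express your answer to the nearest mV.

E = (61.4/z) · log₁₀([Na⁺]_out/[Na⁺]_in) with z = +1.
= (61.4/1) · log₁₀(109/24.4) = 61.40 · log₁₀(4.467)
= 61.40 · (0.6500) = 39.91 mV

40 mV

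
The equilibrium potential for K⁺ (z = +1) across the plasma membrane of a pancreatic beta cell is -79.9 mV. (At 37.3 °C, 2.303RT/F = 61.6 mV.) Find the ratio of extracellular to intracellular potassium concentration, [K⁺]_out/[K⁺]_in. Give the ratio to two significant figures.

0.050

log₁₀([out]/[in]) = E·z/(61.6) = -79.9 × 1 / 61.6 = -1.2971
[out]/[in] = 10^(-1.2971) = 0.05046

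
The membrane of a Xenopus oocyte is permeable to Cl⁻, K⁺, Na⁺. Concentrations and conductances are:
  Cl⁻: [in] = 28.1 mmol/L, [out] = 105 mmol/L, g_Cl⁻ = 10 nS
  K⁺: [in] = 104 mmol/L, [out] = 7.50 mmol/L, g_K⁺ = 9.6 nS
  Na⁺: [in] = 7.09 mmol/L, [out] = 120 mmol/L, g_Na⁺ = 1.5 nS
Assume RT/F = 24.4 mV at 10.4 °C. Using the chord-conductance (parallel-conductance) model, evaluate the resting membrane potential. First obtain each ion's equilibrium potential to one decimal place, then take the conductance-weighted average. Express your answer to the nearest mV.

-40 mV

E_Cl⁻ = (24.4/-1)·ln(105/28.1) = -32.2 mV
E_K⁺ = (24.4/1)·ln(7.50/104) = -64.2 mV
E_Na⁺ = (24.4/1)·ln(120/7.09) = 69.0 mV
Vm = (Σ gᵢEᵢ)/(Σ gᵢ) = (10·-32.2 + 9.6·-64.2 + 1.5·69.0) / (10 + 9.6 + 1.5)
= -834.82 / 21.1 = -39.56 mV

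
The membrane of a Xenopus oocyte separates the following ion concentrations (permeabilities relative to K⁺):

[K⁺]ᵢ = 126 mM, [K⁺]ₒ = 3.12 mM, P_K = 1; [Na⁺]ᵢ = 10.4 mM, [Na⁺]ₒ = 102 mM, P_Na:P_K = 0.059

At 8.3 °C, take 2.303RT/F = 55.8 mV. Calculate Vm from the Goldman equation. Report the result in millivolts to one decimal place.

-63.7 mV

Vm = 55.8 · log₁₀[(Σ P·[cation]ₒ + Σ P·[anion]ᵢ) / (Σ P·[cation]ᵢ + Σ P·[anion]ₒ)]
Numerator = 1×3.12 + 0.059×102 = 9.138
Denominator = 1×126 + 0.059×10.4 = 126.6
Vm = 55.8 · log₁₀(0.072172) = 55.8 × (-1.1416) = -63.70 mV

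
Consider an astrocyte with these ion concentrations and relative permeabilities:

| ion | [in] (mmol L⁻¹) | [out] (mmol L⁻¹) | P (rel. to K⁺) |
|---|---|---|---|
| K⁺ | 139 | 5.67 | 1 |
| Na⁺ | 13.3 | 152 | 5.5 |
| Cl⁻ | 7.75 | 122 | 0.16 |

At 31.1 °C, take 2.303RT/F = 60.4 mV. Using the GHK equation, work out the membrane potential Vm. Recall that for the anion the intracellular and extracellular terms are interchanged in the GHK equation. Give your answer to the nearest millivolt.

34 mV

Vm = 60.4 · log₁₀[(Σ P·[cation]ₒ + Σ P·[anion]ᵢ) / (Σ P·[cation]ᵢ + Σ P·[anion]ₒ)]
Numerator = 1×5.67 + 5.5×152 + 0.16×7.75 = 842.9
Denominator = 1×139 + 5.5×13.3 + 0.16×122 = 231.7
Vm = 60.4 · log₁₀(3.6384) = 60.4 × (0.5609) = 33.88 mV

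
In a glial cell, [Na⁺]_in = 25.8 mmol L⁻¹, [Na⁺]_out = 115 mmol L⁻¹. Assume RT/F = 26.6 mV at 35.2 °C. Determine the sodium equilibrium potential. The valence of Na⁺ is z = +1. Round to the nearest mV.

40 mV

E = (26.6/z) · ln([Na⁺]_out/[Na⁺]_in) with z = +1.
= (26.6/1) · ln(115/25.8) = 26.60 · ln(4.457)
= 26.60 · (1.4946) = 39.76 mV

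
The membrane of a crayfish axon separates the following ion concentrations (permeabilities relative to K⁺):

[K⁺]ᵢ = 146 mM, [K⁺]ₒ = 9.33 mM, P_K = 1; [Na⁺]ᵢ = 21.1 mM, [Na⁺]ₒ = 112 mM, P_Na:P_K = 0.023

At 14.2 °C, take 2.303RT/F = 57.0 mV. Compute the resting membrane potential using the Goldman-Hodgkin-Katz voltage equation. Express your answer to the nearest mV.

-62 mV

Vm = 57.0 · log₁₀[(Σ P·[cation]ₒ + Σ P·[anion]ᵢ) / (Σ P·[cation]ᵢ + Σ P·[anion]ₒ)]
Numerator = 1×9.33 + 0.023×112 = 11.91
Denominator = 1×146 + 0.023×21.1 = 146.5
Vm = 57.0 · log₁₀(0.081278) = 57.0 × (-1.0900) = -62.13 mV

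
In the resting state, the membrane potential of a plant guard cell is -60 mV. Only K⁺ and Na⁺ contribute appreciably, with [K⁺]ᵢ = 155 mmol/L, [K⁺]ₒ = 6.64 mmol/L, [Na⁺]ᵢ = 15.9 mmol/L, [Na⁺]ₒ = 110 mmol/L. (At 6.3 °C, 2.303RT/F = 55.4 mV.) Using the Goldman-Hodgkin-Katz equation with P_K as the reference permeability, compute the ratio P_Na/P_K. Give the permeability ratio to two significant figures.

Let α = P_Na/P_K. GHK: Vm = 55.4·log₁₀[(Kₒ + α·Naₒ)/(Kᵢ + α·Naᵢ)].
10^(Vm/55.4) = 10^(-60.0/55.4) = 0.082598
So 0.082598·(Kᵢ + α·Naᵢ) = Kₒ + α·Naₒ → α = (0.082598·155.0 − 6.64) / (110.0 − 0.082598·15.9)
α = (12.8 − 6.64) / (110.0 − 1.313) = 6.163/108.7 = 0.0567

0.057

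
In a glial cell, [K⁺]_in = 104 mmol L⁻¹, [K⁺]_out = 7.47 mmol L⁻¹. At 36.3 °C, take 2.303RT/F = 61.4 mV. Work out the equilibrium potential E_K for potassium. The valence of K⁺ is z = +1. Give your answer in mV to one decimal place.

-70.2 mV

E = (61.4/z) · log₁₀([K⁺]_out/[K⁺]_in) with z = +1.
= (61.4/1) · log₁₀(7.47/104) = 61.40 · log₁₀(0.07183)
= 61.40 · (-1.1437) = -70.22 mV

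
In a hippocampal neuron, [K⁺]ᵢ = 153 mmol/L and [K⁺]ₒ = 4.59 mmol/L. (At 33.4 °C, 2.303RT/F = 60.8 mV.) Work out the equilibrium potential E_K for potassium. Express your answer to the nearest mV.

E = (60.8/z) · log₁₀([K⁺]_out/[K⁺]_in) with z = +1.
= (60.8/1) · log₁₀(4.59/153) = 60.80 · log₁₀(0.03)
= 60.80 · (-1.5229) = -92.59 mV

-93 mV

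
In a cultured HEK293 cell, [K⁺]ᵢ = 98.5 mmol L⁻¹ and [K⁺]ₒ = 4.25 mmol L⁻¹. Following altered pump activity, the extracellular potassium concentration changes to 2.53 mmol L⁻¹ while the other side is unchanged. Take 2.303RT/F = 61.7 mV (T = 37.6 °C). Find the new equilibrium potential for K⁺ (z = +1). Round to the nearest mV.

-98 mV

After the shift: [K⁺]_out = 2.53, [K⁺]_in = 98.5 mmol L⁻¹.
E_new = (61.7/1)·log₁₀(2.53/98.5) = 61.70 · (-1.5903) = -98.12 mV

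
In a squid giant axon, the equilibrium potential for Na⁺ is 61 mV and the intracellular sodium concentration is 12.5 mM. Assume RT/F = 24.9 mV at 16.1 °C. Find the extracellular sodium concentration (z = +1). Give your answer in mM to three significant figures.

Nernst: E = (24.9/1) · ln([out]/[in]), so ln([out]/[in]) = 61.0 × 1 / 24.9 = 2.4498.
[out]/[in] = e^(2.4498) = 11.59.
[out] = 11.59 × 12.5 = 144.8 mM.

145 mM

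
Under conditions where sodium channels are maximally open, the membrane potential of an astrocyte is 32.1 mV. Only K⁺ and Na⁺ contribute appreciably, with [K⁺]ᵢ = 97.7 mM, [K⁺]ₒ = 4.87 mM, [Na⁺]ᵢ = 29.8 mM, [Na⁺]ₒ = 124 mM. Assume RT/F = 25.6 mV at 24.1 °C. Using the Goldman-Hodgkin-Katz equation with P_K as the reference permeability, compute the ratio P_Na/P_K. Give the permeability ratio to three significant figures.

17.2

Let α = P_Na/P_K. GHK: Vm = 25.6·ln[(Kₒ + α·Naₒ)/(Kᵢ + α·Naᵢ)].
e^(Vm/25.6) = e^(32.1/25.6) = 3.504
So 3.504·(Kᵢ + α·Naᵢ) = Kₒ + α·Naₒ → α = (3.504·97.7 − 4.87) / (124.0 − 3.504·29.8)
α = (342.3 − 4.87) / (124.0 − 104.4) = 337.5/19.58 = 17.23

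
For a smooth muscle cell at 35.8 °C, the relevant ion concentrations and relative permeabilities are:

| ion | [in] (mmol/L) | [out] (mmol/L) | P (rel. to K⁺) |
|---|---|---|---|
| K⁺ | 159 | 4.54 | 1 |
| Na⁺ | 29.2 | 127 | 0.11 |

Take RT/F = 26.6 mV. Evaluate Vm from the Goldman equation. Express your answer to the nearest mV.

Vm = 26.6 · ln[(Σ P·[cation]ₒ + Σ P·[anion]ᵢ) / (Σ P·[cation]ᵢ + Σ P·[anion]ₒ)]
Numerator = 1×4.54 + 0.11×127 = 18.51
Denominator = 1×159 + 0.11×29.2 = 162.2
Vm = 26.6 · ln(0.11411) = 26.6 × (-2.1706) = -57.74 mV

-58 mV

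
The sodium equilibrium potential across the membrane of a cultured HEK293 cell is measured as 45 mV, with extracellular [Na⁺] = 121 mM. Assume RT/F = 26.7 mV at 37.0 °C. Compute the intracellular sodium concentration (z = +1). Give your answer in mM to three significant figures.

22.4 mM

Nernst: E = (26.7/1) · ln([out]/[in]), so ln([out]/[in]) = 45.0 × 1 / 26.7 = 1.6854.
[out]/[in] = e^(1.6854) = 5.395.
[in] = 121 / 5.395 = 22.43 mM.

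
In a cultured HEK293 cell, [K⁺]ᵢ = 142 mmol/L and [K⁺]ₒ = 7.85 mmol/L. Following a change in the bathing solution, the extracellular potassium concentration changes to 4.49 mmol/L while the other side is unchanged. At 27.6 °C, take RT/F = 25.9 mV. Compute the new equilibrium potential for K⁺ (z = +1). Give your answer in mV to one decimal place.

After the shift: [K⁺]_out = 4.49, [K⁺]_in = 142 mmol/L.
E_new = (25.9/1)·ln(4.49/142) = 25.90 · (-3.4540) = -89.46 mV

-89.5 mV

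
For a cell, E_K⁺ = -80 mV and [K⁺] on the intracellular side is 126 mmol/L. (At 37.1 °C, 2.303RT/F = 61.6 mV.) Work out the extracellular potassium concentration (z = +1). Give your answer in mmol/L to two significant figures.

Nernst: E = (61.6/1) · log₁₀([out]/[in]), so log₁₀([out]/[in]) = -80.0 × 1 / 61.6 = -1.2987.
[out]/[in] = 10^(-1.2987) = 0.05027.
[out] = 0.05027 × 126 = 6.334 mmol/L.

6.3 mmol/L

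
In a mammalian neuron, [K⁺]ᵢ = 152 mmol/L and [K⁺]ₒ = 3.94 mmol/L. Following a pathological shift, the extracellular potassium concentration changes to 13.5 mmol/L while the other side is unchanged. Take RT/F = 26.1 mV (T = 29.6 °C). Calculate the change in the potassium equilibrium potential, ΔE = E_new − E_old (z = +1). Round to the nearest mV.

E_old = (26.1/1)·ln(3.94/152) = -95.34 mV
E_new = (26.1/1)·ln(13.5/152) = -63.19 mV
ΔE = -63.19 − (-95.34) = 32.14 mV

32 mV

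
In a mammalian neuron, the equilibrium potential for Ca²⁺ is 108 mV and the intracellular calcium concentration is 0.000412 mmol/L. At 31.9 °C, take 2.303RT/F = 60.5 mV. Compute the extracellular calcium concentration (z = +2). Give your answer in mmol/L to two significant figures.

1.5 mmol/L

Nernst: E = (60.5/2) · log₁₀([out]/[in]), so log₁₀([out]/[in]) = 108.0 × 2 / 60.5 = 3.5702.
[out]/[in] = 10^(3.5702) = 3717.
[out] = 3717 × 0.000412 = 1.532 mmol/L.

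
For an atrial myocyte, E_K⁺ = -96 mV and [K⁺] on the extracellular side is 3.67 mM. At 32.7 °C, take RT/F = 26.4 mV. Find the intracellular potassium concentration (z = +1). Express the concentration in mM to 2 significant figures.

140 mM

Nernst: E = (26.4/1) · ln([out]/[in]), so ln([out]/[in]) = -96.0 × 1 / 26.4 = -3.6364.
[out]/[in] = e^(-3.6364) = 0.02635.
[in] = 3.67 / 0.02635 = 139.3 mM.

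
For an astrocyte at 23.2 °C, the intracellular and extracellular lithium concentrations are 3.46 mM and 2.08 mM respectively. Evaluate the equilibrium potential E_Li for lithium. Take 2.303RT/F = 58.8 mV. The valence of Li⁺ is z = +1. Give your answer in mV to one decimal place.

-13.0 mV

E = (58.8/z) · log₁₀([Li⁺]_out/[Li⁺]_in) with z = +1.
= (58.8/1) · log₁₀(2.08/3.46) = 58.80 · log₁₀(0.6012)
= 58.80 · (-0.2210) = -13.00 mV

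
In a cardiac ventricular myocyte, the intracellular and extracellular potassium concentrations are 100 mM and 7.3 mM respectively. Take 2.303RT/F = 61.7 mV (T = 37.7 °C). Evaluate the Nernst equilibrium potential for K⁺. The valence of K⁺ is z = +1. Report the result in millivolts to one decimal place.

-70.1 mV

E = (61.7/z) · log₁₀([K⁺]_out/[K⁺]_in) with z = +1.
= (61.7/1) · log₁₀(7.3/100) = 61.70 · log₁₀(0.073)
= 61.70 · (-1.1367) = -70.13 mV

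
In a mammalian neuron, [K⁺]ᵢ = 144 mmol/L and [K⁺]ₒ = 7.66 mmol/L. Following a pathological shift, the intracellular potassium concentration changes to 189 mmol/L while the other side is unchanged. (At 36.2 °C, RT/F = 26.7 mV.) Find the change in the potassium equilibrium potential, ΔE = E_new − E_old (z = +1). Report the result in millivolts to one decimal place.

E_old = (26.7/1)·ln(7.66/144) = -78.33 mV
E_new = (26.7/1)·ln(7.66/189) = -85.59 mV
ΔE = -85.59 − (-78.33) = -7.26 mV

-7.3 mV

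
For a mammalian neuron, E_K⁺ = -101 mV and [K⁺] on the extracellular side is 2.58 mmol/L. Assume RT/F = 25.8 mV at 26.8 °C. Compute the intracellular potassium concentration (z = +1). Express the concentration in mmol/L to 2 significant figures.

Nernst: E = (25.8/1) · ln([out]/[in]), so ln([out]/[in]) = -101.0 × 1 / 25.8 = -3.9147.
[out]/[in] = e^(-3.9147) = 0.01995.
[in] = 2.58 / 0.01995 = 129.3 mmol/L.

130 mmol/L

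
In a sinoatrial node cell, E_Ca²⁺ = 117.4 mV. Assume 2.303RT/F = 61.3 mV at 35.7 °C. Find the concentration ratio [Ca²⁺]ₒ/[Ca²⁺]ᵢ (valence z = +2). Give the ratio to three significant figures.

log₁₀([out]/[in]) = E·z/(61.3) = 117.4 × 2 / 61.3 = 3.8303
[out]/[in] = 10^(3.8303) = 6766

6770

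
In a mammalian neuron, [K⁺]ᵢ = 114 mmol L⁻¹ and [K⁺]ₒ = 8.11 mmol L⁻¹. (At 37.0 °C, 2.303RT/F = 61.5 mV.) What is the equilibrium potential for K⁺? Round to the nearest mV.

E = (61.5/z) · log₁₀([K⁺]_out/[K⁺]_in) with z = +1.
= (61.5/1) · log₁₀(8.11/114) = 61.50 · log₁₀(0.07114)
= 61.50 · (-1.1479) = -70.59 mV

-71 mV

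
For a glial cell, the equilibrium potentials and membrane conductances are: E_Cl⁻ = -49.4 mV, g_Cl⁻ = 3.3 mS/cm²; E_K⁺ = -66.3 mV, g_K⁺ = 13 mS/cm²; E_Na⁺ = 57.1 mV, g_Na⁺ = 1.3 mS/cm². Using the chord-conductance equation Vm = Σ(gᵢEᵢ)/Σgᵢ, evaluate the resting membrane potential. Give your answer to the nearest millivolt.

Σ gᵢEᵢ = 3.3·(-49.4) + 13·(-66.3) + 1.3·(57.1) = -950.69
Σ gᵢ = 3.3 + 13 + 1.3 = 17.6
Vm = -950.69 / 17.6 = -54.02 mV

-54 mV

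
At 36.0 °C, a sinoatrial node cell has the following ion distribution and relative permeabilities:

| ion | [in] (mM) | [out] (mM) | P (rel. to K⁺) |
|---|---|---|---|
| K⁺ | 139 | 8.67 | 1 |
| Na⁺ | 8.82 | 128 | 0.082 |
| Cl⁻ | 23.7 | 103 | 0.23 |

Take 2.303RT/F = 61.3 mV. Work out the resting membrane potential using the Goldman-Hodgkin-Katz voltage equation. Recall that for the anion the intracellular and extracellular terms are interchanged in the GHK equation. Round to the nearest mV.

-50 mV

Vm = 61.3 · log₁₀[(Σ P·[cation]ₒ + Σ P·[anion]ᵢ) / (Σ P·[cation]ᵢ + Σ P·[anion]ₒ)]
Numerator = 1×8.67 + 0.082×128 + 0.23×23.7 = 24.62
Denominator = 1×139 + 0.082×8.82 + 0.23×103 = 163.4
Vm = 61.3 · log₁₀(0.15064) = 61.3 × (-0.8221) = -50.39 mV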